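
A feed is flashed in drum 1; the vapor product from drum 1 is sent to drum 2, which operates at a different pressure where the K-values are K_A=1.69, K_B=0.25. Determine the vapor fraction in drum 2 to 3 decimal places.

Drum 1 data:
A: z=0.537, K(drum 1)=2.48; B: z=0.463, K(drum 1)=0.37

V/F (drum 2) = 0.611

Drum 1:
Material balance + equilibrium reduce to Σ zᵢ(Kᵢ−1)/(1+ψ₁(Kᵢ−1)) = 0.
Check two-phase: ΣzᵢKᵢ = 1.503 > 1 and Σzᵢ/Kᵢ = 1.468 > 1, so g(0) = 0.503 > 0 and g(1) = -0.468 < 0.
Binary case is linear: z₁(K₁−1)(1+ψ₁(K₂−1)) + z₂(K₂−1)(1+ψ₁(K₁−1)) = 0
⇒ ψ₁ = [z₁(K₁−1)+z₂(K₂−1)] / [−(K₁−1)(K₂−1)] = 0.5031/0.9324 = 0.540
Drum-1 compositions:
  A: x = 0.299, y = 0.740
  B: x = 0.701, y = 0.260
Drum-2 feed = drum-1 vapor: z₂ = (0.7405, 0.2595).
Drum 2:
Rachford–Rice: g(ψ₂) = Σ zᵢ(Kᵢ−1)/(1+ψ₂(Kᵢ−1)) = 0.
Check two-phase: ΣzᵢKᵢ = 1.316 > 1 and Σzᵢ/Kᵢ = 1.476 > 1, so g(0) = 0.316 > 0 and g(1) = -0.476 < 0.
Binary case is linear: z₁(K₁−1)(1+ψ₂(K₂−1)) + z₂(K₂−1)(1+ψ₂(K₁−1)) = 0
⇒ ψ₂ = [z₁(K₁−1)+z₂(K₂−1)] / [−(K₁−1)(K₂−1)] = 0.3163/0.5175 = 0.611
  A: x = 0.521, y = 0.880
  B: x = 0.479, y = 0.120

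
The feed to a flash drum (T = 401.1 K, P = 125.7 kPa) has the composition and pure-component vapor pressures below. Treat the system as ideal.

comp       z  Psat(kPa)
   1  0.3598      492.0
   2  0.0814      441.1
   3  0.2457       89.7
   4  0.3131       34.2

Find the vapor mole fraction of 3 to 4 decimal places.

Raoult's law: Kᵢ = Pᵢˢᵃᵗ/P = Pᵢˢᵃᵗ/125.7.
  K_1 = 492.0/125.7 = 3.914081, K_2 = 441.1/125.7 = 3.509149, K_3 = 89.7/125.7 = 0.713604, K_4 = 34.2/125.7 = 0.272076
Material balance + equilibrium reduce to Σ zᵢ(Kᵢ−1)/(1+V/F(Kᵢ−1)) = 0.
Feasibility: ΣzᵢKᵢ = 1.9545, Σzᵢ/Kᵢ = 1.6102 — both > 1, two phases present.
Iterate (Newton) starting at V/F = 0.6:
  V/F = 0.6000: g = -0.02661, g' = -1.0384 → V/F = 0.5744
  V/F = 0.5744: g = -0.00009, g' = -1.0322 → V/F = 0.5743
Converged at V/F = 0.5743.
Compositions from xᵢ = zᵢ/(1+V/F(Kᵢ−1)), yᵢ = Kᵢxᵢ:
  1: x = 0.1346, y = 0.5268
  2: x = 0.0333, y = 0.1170
  3: x = 0.2941, y = 0.2098
  4: x = 0.5380, y = 0.1464

y_3 = 0.2098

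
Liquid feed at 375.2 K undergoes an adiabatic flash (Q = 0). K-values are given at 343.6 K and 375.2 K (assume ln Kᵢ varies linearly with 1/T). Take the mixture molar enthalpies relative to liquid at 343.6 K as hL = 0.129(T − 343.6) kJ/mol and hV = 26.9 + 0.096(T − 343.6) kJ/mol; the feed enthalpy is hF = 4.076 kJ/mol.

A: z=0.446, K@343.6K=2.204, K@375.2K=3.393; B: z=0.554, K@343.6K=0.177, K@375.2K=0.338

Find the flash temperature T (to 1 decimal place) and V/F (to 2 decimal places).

Adiabatic flash: solve Rachford–Rice at each trial T, then check hF = ψ·hV(T) + (1−ψ)·hL(T).
  T = 343.6 K: K = (2.204, 0.177), RR gives ψ = 0.082, H_out = 2.200 kJ/mol
  T = 375.2 K: K = (3.393, 0.338), RR gives ψ = 0.442, H_out = 15.511 kJ/mol
  T = 359.4 K: K = (2.761, 0.248), RR gives ψ = 0.279, H_out = 9.385 kJ/mol
  T = 351.5 K: K = (2.473, 0.210), RR gives ψ = 0.189, H_out = 6.046 kJ/mol
  T = 347.6 K: K = (2.338, 0.193), RR gives ψ = 0.139, H_out = 4.232 kJ/mol
  T = 345.6 K: K = (2.270, 0.185), RR gives ψ = 0.111, H_out = 3.241 kJ/mol
Linear interpolation between T = 345.6 (H_out = 3.241) and T = 347.6 (H_out = 4.232) on hF = 4.076 gives T ≈ 347.3 K, at which ψ = 0.13.

T = 347.3 K, V/F = 0.13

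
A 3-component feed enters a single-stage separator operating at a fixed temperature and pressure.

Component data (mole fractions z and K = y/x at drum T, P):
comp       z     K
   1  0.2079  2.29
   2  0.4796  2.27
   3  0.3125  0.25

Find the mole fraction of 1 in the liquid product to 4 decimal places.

Rachford–Rice: g(ψ) = Σ zᵢ(Kᵢ−1)/(1+ψ(Kᵢ−1)) = 0.
Feasibility: ΣzᵢKᵢ = 1.6429, Σzᵢ/Kᵢ = 1.5521 — both > 1, two phases present.
Newton–Raphson from ψ = 0.33:
  ψ = 0.3300: g = 0.30586, g' = -0.8647 → ψ = 0.6837
  ψ = 0.6837: g = -0.01252, g' = -1.0598 → ψ = 0.6719
  ψ = 0.6719: g = -0.00013, g' = -1.0388 → ψ = 0.6718
Converged at ψ = 0.6718.
Compositions from xᵢ = zᵢ/(1+ψ(Kᵢ−1)), yᵢ = Kᵢxᵢ:
  1: x = 0.1114, y = 0.2551
  2: x = 0.2588, y = 0.5875
  3: x = 0.6298, y = 0.1575

x_1 = 0.1114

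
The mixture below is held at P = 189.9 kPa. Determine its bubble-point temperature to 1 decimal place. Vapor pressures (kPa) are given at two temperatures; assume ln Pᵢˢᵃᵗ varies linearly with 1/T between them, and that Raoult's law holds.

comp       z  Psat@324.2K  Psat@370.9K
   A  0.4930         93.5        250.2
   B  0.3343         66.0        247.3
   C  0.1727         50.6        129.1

T = 362.2 K

Bubble-point temperature: ΣzᵢPᵢˢᵃᵗ(T) = P. Interpolate ln Pᵢˢᵃᵗ = aᵢ + bᵢ/T.
  T = 324.2 K: ΣzᵢPᵢˢᵃᵗ = 76.90 kPa
  T = 370.9 K: ΣzᵢPᵢˢᵃᵗ = 228.32 kPa
  T = 347.5 K: ΣzᵢPᵢˢᵃᵗ = 136.83 kPa
  T = 359.2 K: ΣzᵢPᵢˢᵃᵗ = 178.10 kPa
  T = 365.0 K: ΣzᵢPᵢˢᵃᵗ = 201.80 kPa
  T = 362.1 K: ΣzᵢPᵢˢᵃᵗ = 189.67 kPa
Interpolating between 362.1 K and 365.0 K gives T ≈ 362.2 K.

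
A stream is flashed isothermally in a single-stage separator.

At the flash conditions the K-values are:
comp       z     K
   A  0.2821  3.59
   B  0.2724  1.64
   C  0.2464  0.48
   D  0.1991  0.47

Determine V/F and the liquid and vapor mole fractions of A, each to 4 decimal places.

Material balance + equilibrium reduce to Σ zᵢ(Kᵢ−1)/(1+V/F(Kᵢ−1)) = 0.
Check two-phase: ΣzᵢKᵢ = 1.6713 > 1 and Σzᵢ/Kᵢ = 1.1816 > 1, so g(0) = 0.6713 > 0 and g(1) = -0.1816 < 0.
Newton iteration, V/F⁰ = 0.51:
  V/F = 0.5100: g = 0.12726, g' = -0.6432 → V/F = 0.7079
  V/F = 0.7079: g = 0.00620, g' = -0.5987 → V/F = 0.7182
Converged at V/F = 0.7182.
Compositions from xᵢ = zᵢ/(1+V/F(Kᵢ−1)), yᵢ = Kᵢxᵢ:
  A: x = 0.0986, y = 0.3541
  B: x = 0.1866, y = 0.3061
  C: x = 0.3933, y = 0.1888
  D: x = 0.3215, y = 0.1511

V/F = 0.7182, x_A = 0.0986, y_A = 0.3541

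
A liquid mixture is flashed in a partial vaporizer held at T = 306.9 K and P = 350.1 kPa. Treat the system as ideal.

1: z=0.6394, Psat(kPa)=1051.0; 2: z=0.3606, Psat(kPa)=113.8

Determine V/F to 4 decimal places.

Raoult's law: Kᵢ = Pᵢˢᵃᵗ/P = Pᵢˢᵃᵗ/350.1.
  K_1 = 1051.0/350.1 = 3.001999, K_2 = 113.8/350.1 = 0.325050
Iterate (Newton) starting at V/F = 0.69:
  V/F = 0.6900: g = 0.08200, g' = -1.0274 → V/F = 0.7698
  V/F = 0.7698: g = -0.00288, g' = -1.1086 → V/F = 0.7672
Converged at V/F = 0.7672.

V/F = 0.7672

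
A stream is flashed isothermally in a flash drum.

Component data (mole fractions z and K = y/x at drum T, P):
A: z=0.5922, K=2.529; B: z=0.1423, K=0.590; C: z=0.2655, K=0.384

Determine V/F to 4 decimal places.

Material balance + equilibrium reduce to Σ zᵢ(Kᵢ−1)/(1+V/F(Kᵢ−1)) = 0.
g(0) = ΣzᵢKᵢ − 1 = 0.6836 and g(1) = 1 − Σzᵢ/Kᵢ = -0.1668, so a root lies in (0, 1).
Newton–Raphson from V/F = 0.5:
  V/F = 0.5000: g = 0.20343, g' = -0.6929 → V/F = 0.7936
  V/F = 0.7936: g = 0.00264, g' = -0.7208 → V/F = 0.7973
Converged at V/F = 0.7973.

V/F = 0.7973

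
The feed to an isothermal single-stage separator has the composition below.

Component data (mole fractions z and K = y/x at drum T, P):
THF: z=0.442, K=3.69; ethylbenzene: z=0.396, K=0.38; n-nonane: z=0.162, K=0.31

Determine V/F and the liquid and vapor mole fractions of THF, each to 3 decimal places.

V/F = 0.482, x_THF = 0.192, y_THF = 0.710

Material balance + equilibrium reduce to Σ zᵢ(Kᵢ−1)/(1+V/F(Kᵢ−1)) = 0.
g(0) = ΣzᵢKᵢ − 1 = 0.832 and g(1) = 1 − Σzᵢ/Kᵢ = -0.684, so a root lies in (0, 1).
Newton–Raphson from V/F = 0.63:
  V/F = 0.630: g = -0.1594, g' = -1.092 → V/F = 0.484
  V/F = 0.484: g = -0.0021, g' = -1.088 → V/F = 0.482
Converged at V/F = 0.482.
Compositions from xᵢ = zᵢ/(1+V/F(Kᵢ−1)), yᵢ = Kᵢxᵢ:
  THF: x = 0.192, y = 0.710
  ethylbenzene: x = 0.565, y = 0.215
  n-nonane: x = 0.243, y = 0.075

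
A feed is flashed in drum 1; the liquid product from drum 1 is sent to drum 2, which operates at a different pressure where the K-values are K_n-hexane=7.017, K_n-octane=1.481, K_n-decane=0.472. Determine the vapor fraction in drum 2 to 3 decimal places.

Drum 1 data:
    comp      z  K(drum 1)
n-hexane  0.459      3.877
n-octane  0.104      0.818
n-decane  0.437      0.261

V/F (drum 2) = 0.309

Drum 1:
Rachford–Rice: g(ψ₁) = Σ zᵢ(Kᵢ−1)/(1+ψ₁(Kᵢ−1)) = 0.
Check two-phase: ΣzᵢKᵢ = 1.979 > 1 and Σzᵢ/Kᵢ = 1.920 > 1, so g(0) = 0.979 > 0 and g(1) = -0.920 < 0.
Newton iteration, ψ₁⁰ = 0.5:
  ψ₁ = 0.500: g = 0.0085, g' = -1.243 → ψ₁ = 0.507
Converged at ψ₁ = 0.507.
Drum-1 compositions:
  n-hexane: x = 0.187, y = 0.724
  n-octane: x = 0.115, y = 0.094
  n-decane: x = 0.699, y = 0.182
Drum-2 feed = drum-1 liquid: z₂ = (0.1867, 0.1146, 0.6987).
Drum 2:
Iterate (Newton) starting at ψ₂ = 0.46:
  ψ₂ = 0.460: g = -0.1440, g' = -0.834 → ψ₂ = 0.287
  ψ₂ = 0.287: g = 0.0252, g' = -1.199 → ψ₂ = 0.308
  ψ₂ = 0.308: g = 0.0008, g' = -1.127 → ψ₂ = 0.309
Converged at ψ₂ = 0.309.
  n-hexane: x = 0.065, y = 0.458
  n-octane: x = 0.100, y = 0.148
  n-decane: x = 0.835, y = 0.394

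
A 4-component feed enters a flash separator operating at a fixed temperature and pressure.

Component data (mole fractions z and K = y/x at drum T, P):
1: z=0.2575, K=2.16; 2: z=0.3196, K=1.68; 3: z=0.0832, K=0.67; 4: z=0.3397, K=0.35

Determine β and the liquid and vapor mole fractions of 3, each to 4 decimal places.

β = 0.4840, x_3 = 0.0990, y_3 = 0.0663

Rachford–Rice: g(β) = Σ zᵢ(Kᵢ−1)/(1+β(Kᵢ−1)) = 0.
Feasibility: ΣzᵢKᵢ = 1.2678, Σzᵢ/Kᵢ = 1.4042 — both > 1, two phases present.
Iterate (Newton) starting at β = 0.5:
  β = 0.5000: g = -0.00876, g' = -0.5491 → β = 0.4840
Converged at β = 0.4840.
Compositions from xᵢ = zᵢ/(1+β(Kᵢ−1)), yᵢ = Kᵢxᵢ:
  1: x = 0.1649, y = 0.3562
  2: x = 0.2405, y = 0.4040
  3: x = 0.0990, y = 0.0663
  4: x = 0.4956, y = 0.1735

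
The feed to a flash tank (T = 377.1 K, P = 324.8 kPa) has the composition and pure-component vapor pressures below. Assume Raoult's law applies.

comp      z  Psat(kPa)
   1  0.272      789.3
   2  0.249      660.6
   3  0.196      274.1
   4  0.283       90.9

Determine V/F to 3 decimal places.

V/F = 0.566

Raoult's law: Kᵢ = Pᵢˢᵃᵗ/P = Pᵢˢᵃᵗ/324.8.
  K_1 = 789.3/324.8 = 2.43011, K_2 = 660.6/324.8 = 2.03387, K_3 = 274.1/324.8 = 0.84390, K_4 = 90.9/324.8 = 0.27986
Rachford–Rice: g(V/F) = Σ zᵢ(Kᵢ−1)/(1+V/F(Kᵢ−1)) = 0.
g(0) = ΣzᵢKᵢ − 1 = 0.412 and g(1) = 1 − Σzᵢ/Kᵢ = -0.478, so a root lies in (0, 1).
Newton iteration, V/F⁰ = 0.5:
  V/F = 0.500: g = 0.0449, g' = -0.669 → V/F = 0.567
  V/F = 0.567: g = -0.0010, g' = -0.700 → V/F = 0.566
Converged at V/F = 0.566.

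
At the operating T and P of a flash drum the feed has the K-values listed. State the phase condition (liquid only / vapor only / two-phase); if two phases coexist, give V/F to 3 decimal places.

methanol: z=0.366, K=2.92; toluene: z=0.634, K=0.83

ΣzᵢKᵢ = 1.595; Σzᵢ/Kᵢ = 0.889.
Since Σzᵢ/Kᵢ < 1 the mixture is above its dew point — single vapor phase.

vapor only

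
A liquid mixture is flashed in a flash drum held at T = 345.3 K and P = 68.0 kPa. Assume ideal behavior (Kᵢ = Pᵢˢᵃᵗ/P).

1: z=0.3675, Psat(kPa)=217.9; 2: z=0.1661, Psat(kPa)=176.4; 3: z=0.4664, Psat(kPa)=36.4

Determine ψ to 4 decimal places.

Raoult's law: Kᵢ = Pᵢˢᵃᵗ/P = Pᵢˢᵃᵗ/68.0.
  K_1 = 217.9/68.0 = 3.204412, K_2 = 176.4/68.0 = 2.594118, K_3 = 36.4/68.0 = 0.535294
Rachford–Rice: g(ψ) = Σ zᵢ(Kᵢ−1)/(1+ψ(Kᵢ−1)) = 0.
Check two-phase: ΣzᵢKᵢ = 1.8582 > 1 and Σzᵢ/Kᵢ = 1.0500 > 1, so g(0) = 0.8582 > 0 and g(1) = -0.0500 < 0.
Newton–Raphson from ψ = 0.57:
  ψ = 0.5700: g = 0.20291, g' = -0.6530 → ψ = 0.8807
  ψ = 0.8807: g = 0.01864, g' = -0.5681 → ψ = 0.9136
  ψ = 0.9136: g = -0.00004, g' = -0.5707 → ψ = 0.9135
Converged at ψ = 0.9135.

ψ = 0.9135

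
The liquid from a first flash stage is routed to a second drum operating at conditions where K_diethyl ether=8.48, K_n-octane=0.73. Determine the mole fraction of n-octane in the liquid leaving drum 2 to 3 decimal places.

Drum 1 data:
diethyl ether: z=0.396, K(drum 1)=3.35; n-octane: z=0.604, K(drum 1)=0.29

Drum 1:
Rachford–Rice: g(ψ₁) = Σ zᵢ(Kᵢ−1)/(1+ψ₁(Kᵢ−1)) = 0.
Check two-phase: ΣzᵢKᵢ = 1.502 > 1 and Σzᵢ/Kᵢ = 2.201 > 1, so g(0) = 0.502 > 0 and g(1) = -1.201 < 0.
Newton–Raphson from ψ₁ = 0.45:
  ψ₁ = 0.450: g = -0.1779, g' = -1.174 → ψ₁ = 0.298
  ψ₁ = 0.298: g = 0.0028, g' = -1.246 → ψ₁ = 0.301
Converged at ψ₁ = 0.301.
Drum-1 compositions:
  diethyl ether: x = 0.232, y = 0.777
  n-octane: x = 0.768, y = 0.223
Drum-2 feed = drum-1 liquid: z₂ = (0.2320, 0.7680).
Drum 2:
Rachford–Rice: g(ψ₂) = Σ zᵢ(Kᵢ−1)/(1+ψ₂(Kᵢ−1)) = 0.
Check two-phase: ΣzᵢKᵢ = 2.528 > 1 and Σzᵢ/Kᵢ = 1.079 > 1, so g(0) = 1.528 > 0 and g(1) = -0.079 < 0.
Newton iteration, ψ₂⁰ = 0.5:
  ψ₂ = 0.500: g = 0.1264, g' = -0.653 → ψ₂ = 0.694
  ψ₂ = 0.694: g = 0.0253, g' = -0.424 → ψ₂ = 0.753
  ψ₂ = 0.753: g = 0.0013, g' = -0.383 → ψ₂ = 0.757
Converged at ψ₂ = 0.757.
  diethyl ether: x = 0.035, y = 0.295
  n-octane: x = 0.965, y = 0.705

x_n-octane (drum 2) = 0.965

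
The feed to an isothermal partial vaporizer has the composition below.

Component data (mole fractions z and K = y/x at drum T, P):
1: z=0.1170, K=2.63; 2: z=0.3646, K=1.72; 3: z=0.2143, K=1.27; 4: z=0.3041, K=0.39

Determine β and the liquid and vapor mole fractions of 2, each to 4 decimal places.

Material balance + equilibrium reduce to Σ zᵢ(Kᵢ−1)/(1+β(Kᵢ−1)) = 0.
g(0) = ΣzᵢKᵢ − 1 = 0.3256 and g(1) = 1 − Σzᵢ/Kᵢ = -0.2049, so a root lies in (0, 1).
Newton iteration, β⁰ = 0.49:
  β = 0.4900: g = 0.08659, g' = -0.4418 → β = 0.6860
  β = 0.6860: g = -0.00442, g' = -0.4997 → β = 0.6772
  β = 0.6772: g = -0.00002, g' = -0.4953 → β = 0.6771
Converged at β = 0.6771.
Compositions from xᵢ = zᵢ/(1+β(Kᵢ−1)), yᵢ = Kᵢxᵢ:
  1: x = 0.0556, y = 0.1463
  2: x = 0.2451, y = 0.4216
  3: x = 0.1812, y = 0.2301
  4: x = 0.5181, y = 0.2021

β = 0.6771, x_2 = 0.2451, y_2 = 0.4216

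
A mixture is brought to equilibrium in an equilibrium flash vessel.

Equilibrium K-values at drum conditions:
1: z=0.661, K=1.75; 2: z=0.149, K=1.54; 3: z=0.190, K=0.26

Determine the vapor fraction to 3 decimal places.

Rachford–Rice: g(ψ) = Σ zᵢ(Kᵢ−1)/(1+ψ(Kᵢ−1)) = 0.
Check two-phase: ΣzᵢKᵢ = 1.436 > 1 and Σzᵢ/Kᵢ = 1.205 > 1, so g(0) = 0.436 > 0 and g(1) = -0.205 < 0.
Iterate (Newton) starting at ψ = 0.5:
  ψ = 0.500: g = 0.2007, g' = -0.486 → ψ = 0.913
  ψ = 0.913: g = -0.0856, g' = -1.140 → ψ = 0.838
  ψ = 0.838: g = -0.0105, g' = -0.882 → ψ = 0.826
Converged at ψ = 0.826.

ψ = 0.826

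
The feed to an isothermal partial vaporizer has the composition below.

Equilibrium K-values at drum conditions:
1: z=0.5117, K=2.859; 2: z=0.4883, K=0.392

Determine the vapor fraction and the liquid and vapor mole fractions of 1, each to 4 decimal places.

ψ = 0.5789, x_1 = 0.2465, y_1 = 0.7046

Binary case is linear: z₁(K₁−1)(1+ψ(K₂−1)) + z₂(K₂−1)(1+ψ(K₁−1)) = 0
⇒ ψ = [z₁(K₁−1)+z₂(K₂−1)] / [−(K₁−1)(K₂−1)] = 0.65436/1.13027 = 0.5789
Compositions from xᵢ = zᵢ/(1+ψ(Kᵢ−1)), yᵢ = Kᵢxᵢ:
  1: x = 0.2465, y = 0.7046
  2: x = 0.7535, y = 0.2954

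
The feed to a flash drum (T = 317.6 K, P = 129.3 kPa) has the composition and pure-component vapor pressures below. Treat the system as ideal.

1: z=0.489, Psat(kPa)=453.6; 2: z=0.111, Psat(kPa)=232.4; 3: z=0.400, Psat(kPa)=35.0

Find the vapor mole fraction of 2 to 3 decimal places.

y_2 = 0.133

Raoult's law: Kᵢ = Pᵢˢᵃᵗ/P = Pᵢˢᵃᵗ/129.3.
  K_1 = 453.6/129.3 = 3.50812, K_2 = 232.4/129.3 = 1.79737, K_3 = 35.0/129.3 = 0.27069
Rachford–Rice: g(ψ) = Σ zᵢ(Kᵢ−1)/(1+ψ(Kᵢ−1)) = 0.
Check two-phase: ΣzᵢKᵢ = 2.023 > 1 and Σzᵢ/Kᵢ = 1.679 > 1, so g(0) = 1.023 > 0 and g(1) = -0.679 < 0.
Newton–Raphson from ψ = 0.5:
  ψ = 0.500: g = 0.1482, g' = -1.169 → ψ = 0.627
  ψ = 0.627: g = -0.0016, g' = -1.218 → ψ = 0.626
Converged at ψ = 0.626.
Compositions from xᵢ = zᵢ/(1+ψ(Kᵢ−1)), yᵢ = Kᵢxᵢ:
  1: x = 0.190, y = 0.668
  2: x = 0.074, y = 0.133
  3: x = 0.736, y = 0.199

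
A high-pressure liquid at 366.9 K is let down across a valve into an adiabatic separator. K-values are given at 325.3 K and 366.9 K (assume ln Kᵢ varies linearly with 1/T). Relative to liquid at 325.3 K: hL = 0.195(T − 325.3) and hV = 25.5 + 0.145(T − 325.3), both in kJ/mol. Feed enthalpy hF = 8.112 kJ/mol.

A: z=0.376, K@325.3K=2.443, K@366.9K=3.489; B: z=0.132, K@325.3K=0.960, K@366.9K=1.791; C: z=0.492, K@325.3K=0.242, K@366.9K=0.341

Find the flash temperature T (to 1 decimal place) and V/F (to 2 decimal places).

T = 333.8 K, V/F = 0.26

Adiabatic flash: solve Rachford–Rice at each trial T, then check hF = ψ·hV(T) + (1−ψ)·hL(T).
  T = 325.3 K: K = (2.443, 0.960, 0.242), RR gives ψ = 0.173, H_out = 4.401 kJ/mol
  T = 366.9 K: K = (3.489, 1.791, 0.341), RR gives ψ = 0.508, H_out = 20.018 kJ/mol
  T = 346.1 K: K = (2.951, 1.336, 0.290), RR gives ψ = 0.362, H_out = 12.898 kJ/mol
  T = 335.7 K: K = (2.693, 1.138, 0.266), RR gives ψ = 0.274, H_out = 8.878 kJ/mol
  T = 330.5 K: K = (2.567, 1.047, 0.254), RR gives ψ = 0.226, H_out = 6.706 kJ/mol
  T = 333.1 K: K = (2.630, 1.092, 0.260), RR gives ψ = 0.250, H_out = 7.807 kJ/mol
  T = 334.4 K: K = (2.661, 1.115, 0.263), RR gives ψ = 0.262, H_out = 8.346 kJ/mol
Linear interpolation between T = 333.1 (H_out = 7.807) and T = 334.4 (H_out = 8.346) on hF = 8.112 gives T ≈ 333.8 K, at which ψ = 0.26.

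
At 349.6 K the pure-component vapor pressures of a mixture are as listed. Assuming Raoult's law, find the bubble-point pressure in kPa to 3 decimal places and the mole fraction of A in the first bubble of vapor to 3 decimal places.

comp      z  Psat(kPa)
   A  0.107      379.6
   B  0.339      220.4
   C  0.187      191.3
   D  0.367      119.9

Pbub = 195.109 kPa, y_A = 0.208

At the bubble point ψ → 0, so ΣzᵢKᵢ = 1 with Kᵢ = Pᵢˢᵃᵗ/P ⇒ P = ΣzᵢPᵢˢᵃᵗ.
P = 0.107·379.6 + 0.339·220.4 + 0.187·191.3 + 0.367·119.9 = 195.109 kPa
yᵢ = zᵢPᵢˢᵃᵗ/P ⇒ y_A = 0.107·379.6/195.109 = 0.208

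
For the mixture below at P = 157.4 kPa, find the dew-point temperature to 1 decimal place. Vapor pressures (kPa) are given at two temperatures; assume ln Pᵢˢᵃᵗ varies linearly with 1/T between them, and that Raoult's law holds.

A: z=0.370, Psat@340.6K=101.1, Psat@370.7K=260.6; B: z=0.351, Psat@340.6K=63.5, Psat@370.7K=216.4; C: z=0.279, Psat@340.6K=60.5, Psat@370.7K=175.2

T = 361.4 K

Dew-point temperature: Σzᵢ·P/Pᵢˢᵃᵗ(T) = 1. Interpolate ln Pᵢˢᵃᵗ = aᵢ + bᵢ/T.
  T = 340.6 K: ΣzᵢP/Pᵢˢᵃᵗ = 2.1719
  T = 370.7 K: ΣzᵢP/Pᵢˢᵃᵗ = 0.7294
  T = 355.6 K: ΣzᵢP/Pᵢˢᵃᵗ = 1.2302
  T = 363.1 K: ΣzᵢP/Pᵢˢᵃᵗ = 0.9434
  T = 359.4 K: ΣzᵢP/Pᵢˢᵃᵗ = 1.0738
  T = 361.2 K: ΣzᵢP/Pᵢˢᵃᵗ = 1.0079
Interpolating between 361.2 K and 363.1 K gives T ≈ 361.4 K.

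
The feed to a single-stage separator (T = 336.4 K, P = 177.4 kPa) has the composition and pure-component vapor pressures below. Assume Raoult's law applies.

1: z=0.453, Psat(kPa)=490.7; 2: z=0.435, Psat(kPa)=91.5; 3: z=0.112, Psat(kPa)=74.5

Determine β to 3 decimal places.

Raoult's law: Kᵢ = Pᵢˢᵃᵗ/P = Pᵢˢᵃᵗ/177.4.
  K_1 = 490.7/177.4 = 2.76607, K_2 = 91.5/177.4 = 0.51578, K_3 = 74.5/177.4 = 0.41995
Let β = V/F and solve Σ zᵢ(Kᵢ−1)/(1+β(Kᵢ−1)) = 0.
Check two-phase: ΣzᵢKᵢ = 1.524 > 1 and Σzᵢ/Kᵢ = 1.274 > 1, so g(0) = 0.524 > 0 and g(1) = -0.274 < 0.
Iterate (Newton) starting at β = 0.39:
  β = 0.390: g = 0.1301, g' = -0.713 → β = 0.572
  β = 0.572: g = 0.0092, g' = -0.629 → β = 0.587
Converged at β = 0.587.

β = 0.587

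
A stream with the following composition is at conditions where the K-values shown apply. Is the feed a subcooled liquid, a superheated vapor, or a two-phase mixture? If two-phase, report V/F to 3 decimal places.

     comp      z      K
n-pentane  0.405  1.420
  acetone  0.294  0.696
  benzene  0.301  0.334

subcooled liquid

ΣzᵢKᵢ = 0.880; Σzᵢ/Kᵢ = 1.609.
Since ΣzᵢKᵢ < 1 the mixture is below its bubble point — single liquid phase.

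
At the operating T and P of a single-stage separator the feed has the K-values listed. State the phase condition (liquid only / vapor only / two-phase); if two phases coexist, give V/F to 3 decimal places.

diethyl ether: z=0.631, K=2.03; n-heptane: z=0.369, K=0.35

two-phase, V/F = 0.613

ΣzᵢKᵢ = 1.410; Σzᵢ/Kᵢ = 1.365.
Both exceed 1, so a two-phase solution exists.
Let ψ = V/F and solve Σ zᵢ(Kᵢ−1)/(1+ψ(Kᵢ−1)) = 0.
Binary case is linear: z₁(K₁−1)(1+ψ(K₂−1)) + z₂(K₂−1)(1+ψ(K₁−1)) = 0
⇒ ψ = [z₁(K₁−1)+z₂(K₂−1)] / [−(K₁−1)(K₂−1)] = 0.4101/0.6695 = 0.613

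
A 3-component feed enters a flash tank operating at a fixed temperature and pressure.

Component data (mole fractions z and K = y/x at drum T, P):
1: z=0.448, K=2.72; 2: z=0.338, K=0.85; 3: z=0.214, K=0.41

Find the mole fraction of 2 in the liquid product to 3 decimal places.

x_2 = 0.388

Material balance + equilibrium reduce to Σ zᵢ(Kᵢ−1)/(1+ψ(Kᵢ−1)) = 0.
Feasibility: ΣzᵢKᵢ = 1.594, Σzᵢ/Kᵢ = 1.084 — both > 1, two phases present.
Iterate (Newton) starting at ψ = 0.32:
  ψ = 0.320: g = 0.2881, g' = -0.673 → ψ = 0.748
  ψ = 0.748: g = 0.0538, g' = -0.502 → ψ = 0.855
  ψ = 0.855: g = -0.0013, g' = -0.531 → ψ = 0.853
Converged at ψ = 0.853.
Compositions from xᵢ = zᵢ/(1+ψ(Kᵢ−1)), yᵢ = Kᵢxᵢ:
  1: x = 0.182, y = 0.494
  2: x = 0.388, y = 0.329
  3: x = 0.431, y = 0.177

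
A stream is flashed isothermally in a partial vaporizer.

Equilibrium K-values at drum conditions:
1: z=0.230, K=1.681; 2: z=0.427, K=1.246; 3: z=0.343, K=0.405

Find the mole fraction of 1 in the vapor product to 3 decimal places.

y_1 = 0.335

Material balance + equilibrium reduce to Σ zᵢ(Kᵢ−1)/(1+V/F(Kᵢ−1)) = 0.
Check two-phase: ΣzᵢKᵢ = 1.058 > 1 and Σzᵢ/Kᵢ = 1.326 > 1, so g(0) = 0.058 > 0 and g(1) = -0.326 < 0.
Iterate (Newton) starting at V/F = 0.5:
  V/F = 0.500: g = -0.0801, g' = -0.326 → V/F = 0.254
  V/F = 0.254: g = -0.0081, g' = -0.269 → V/F = 0.224
Converged at V/F = 0.224.
Compositions from xᵢ = zᵢ/(1+V/F(Kᵢ−1)), yᵢ = Kᵢxᵢ:
  1: x = 0.200, y = 0.335
  2: x = 0.405, y = 0.504
  3: x = 0.396, y = 0.160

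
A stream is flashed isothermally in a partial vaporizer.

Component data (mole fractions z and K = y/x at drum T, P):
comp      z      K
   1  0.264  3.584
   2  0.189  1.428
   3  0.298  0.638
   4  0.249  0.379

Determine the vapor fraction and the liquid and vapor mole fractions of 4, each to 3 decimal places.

ψ = 0.513, x_4 = 0.366, y_4 = 0.139

Rachford–Rice: g(ψ) = Σ zᵢ(Kᵢ−1)/(1+ψ(Kᵢ−1)) = 0.
g(0) = ΣzᵢKᵢ − 1 = 0.501 and g(1) = 1 − Σzᵢ/Kᵢ = -0.330, so a root lies in (0, 1).
Newton iteration, ψ⁰ = 0.5:
  ψ = 0.500: g = 0.0083, g' = -0.619 → ψ = 0.513
Converged at ψ = 0.513.
Compositions from xᵢ = zᵢ/(1+ψ(Kᵢ−1)), yᵢ = Kᵢxᵢ:
  1: x = 0.113, y = 0.407
  2: x = 0.155, y = 0.221
  3: x = 0.366, y = 0.234
  4: x = 0.366, y = 0.139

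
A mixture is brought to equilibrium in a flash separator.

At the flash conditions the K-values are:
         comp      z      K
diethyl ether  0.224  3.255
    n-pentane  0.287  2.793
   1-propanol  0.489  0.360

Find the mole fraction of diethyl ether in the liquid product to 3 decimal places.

x_diethyl ether = 0.100

Material balance + equilibrium reduce to Σ zᵢ(Kᵢ−1)/(1+V/F(Kᵢ−1)) = 0.
g(0) = ΣzᵢKᵢ − 1 = 0.707 and g(1) = 1 − Σzᵢ/Kᵢ = -0.530, so a root lies in (0, 1).
Newton–Raphson from V/F = 0.35:
  V/F = 0.350: g = 0.1952, g' = -1.037 → V/F = 0.538
  V/F = 0.538: g = 0.0126, g' = -0.937 → V/F = 0.552
Converged at V/F = 0.552.
Compositions from xᵢ = zᵢ/(1+V/F(Kᵢ−1)), yᵢ = Kᵢxᵢ:
  diethyl ether: x = 0.100, y = 0.325
  n-pentane: x = 0.144, y = 0.403
  1-propanol: x = 0.756, y = 0.272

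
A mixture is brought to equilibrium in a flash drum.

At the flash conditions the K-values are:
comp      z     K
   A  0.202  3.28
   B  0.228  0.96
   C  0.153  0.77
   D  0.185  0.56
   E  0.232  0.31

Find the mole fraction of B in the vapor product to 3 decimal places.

Let ψ = V/F and solve Σ zᵢ(Kᵢ−1)/(1+ψ(Kᵢ−1)) = 0.
Feasibility: ΣzᵢKᵢ = 1.175, Σzᵢ/Kᵢ = 1.577 — both > 1, two phases present.
Newton–Raphson from ψ = 0.45:
  ψ = 0.450: g = -0.1549, g' = -0.554 → ψ = 0.171
  ψ = 0.171: g = 0.0163, g' = -0.737 → ψ = 0.193
Converged at ψ = 0.193.
Compositions from xᵢ = zᵢ/(1+ψ(Kᵢ−1)), yᵢ = Kᵢxᵢ:
  A: x = 0.140, y = 0.460
  B: x = 0.230, y = 0.221
  C: x = 0.160, y = 0.123
  D: x = 0.202, y = 0.113
  E: x = 0.268, y = 0.083

y_B = 0.221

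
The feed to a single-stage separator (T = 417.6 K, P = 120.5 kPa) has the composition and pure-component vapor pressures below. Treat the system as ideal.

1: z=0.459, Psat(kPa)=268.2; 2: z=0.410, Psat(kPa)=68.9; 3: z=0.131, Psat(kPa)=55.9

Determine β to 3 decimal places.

Raoult's law: Kᵢ = Pᵢˢᵃᵗ/P = Pᵢˢᵃᵗ/120.5.
  K_1 = 268.2/120.5 = 2.22573, K_2 = 68.9/120.5 = 0.57178, K_3 = 55.9/120.5 = 0.46390
Material balance + equilibrium reduce to Σ zᵢ(Kᵢ−1)/(1+β(Kᵢ−1)) = 0.
Feasibility: ΣzᵢKᵢ = 1.317, Σzᵢ/Kᵢ = 1.206 — both > 1, two phases present.
Newton–Raphson from β = 0.57:
  β = 0.570: g = -0.0022, g' = -0.449 → β = 0.565
Converged at β = 0.565.

β = 0.565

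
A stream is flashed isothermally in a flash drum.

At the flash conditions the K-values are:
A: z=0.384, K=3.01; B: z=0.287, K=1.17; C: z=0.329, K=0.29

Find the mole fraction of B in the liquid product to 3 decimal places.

x_B = 0.261

Material balance + equilibrium reduce to Σ zᵢ(Kᵢ−1)/(1+ψ(Kᵢ−1)) = 0.
Check two-phase: ΣzᵢKᵢ = 1.587 > 1 and Σzᵢ/Kᵢ = 1.507 > 1, so g(0) = 0.587 > 0 and g(1) = -0.507 < 0.
Iterate (Newton) starting at ψ = 0.5:
  ψ = 0.500: g = 0.0678, g' = -0.792 → ψ = 0.586
  ψ = 0.586: g = -0.0009, g' = -0.820 → ψ = 0.584
Converged at ψ = 0.584.
Compositions from xᵢ = zᵢ/(1+ψ(Kᵢ−1)), yᵢ = Kᵢxᵢ:
  A: x = 0.177, y = 0.531
  B: x = 0.261, y = 0.305
  C: x = 0.562, y = 0.163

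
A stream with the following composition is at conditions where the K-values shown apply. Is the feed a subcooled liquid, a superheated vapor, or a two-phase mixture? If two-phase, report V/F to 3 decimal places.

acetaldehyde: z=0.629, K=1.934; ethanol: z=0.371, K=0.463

two-phase, V/F = 0.774

ΣzᵢKᵢ = 1.388; Σzᵢ/Kᵢ = 1.127.
Both exceed 1, so a two-phase solution exists.
Material balance + equilibrium reduce to Σ zᵢ(Kᵢ−1)/(1+ψ(Kᵢ−1)) = 0.
Newton iteration, ψ⁰ = 0.5:
  ψ = 0.500: g = 0.1281, g' = -0.455 → ψ = 0.782
  ψ = 0.782: g = -0.0038, g' = -0.501 → ψ = 0.774
Converged at ψ = 0.774.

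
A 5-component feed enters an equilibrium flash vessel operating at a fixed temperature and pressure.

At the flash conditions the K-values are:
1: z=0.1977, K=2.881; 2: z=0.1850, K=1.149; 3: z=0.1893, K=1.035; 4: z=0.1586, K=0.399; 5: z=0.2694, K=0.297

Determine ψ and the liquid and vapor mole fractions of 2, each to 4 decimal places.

ψ = 0.1608, x_2 = 0.1807, y_2 = 0.2076

Newton iteration, ψ⁰ = 0.44:
  ψ = 0.4400: g = -0.16793, g' = -0.5982 → ψ = 0.1593
  ψ = 0.1593: g = 0.00097, g' = -0.6572 → ψ = 0.1608
Converged at ψ = 0.1608.
Compositions from xᵢ = zᵢ/(1+ψ(Kᵢ−1)), yᵢ = Kᵢxᵢ:
  1: x = 0.1518, y = 0.4373
  2: x = 0.1807, y = 0.2076
  3: x = 0.1882, y = 0.1948
  4: x = 0.1756, y = 0.0700
  5: x = 0.3037, y = 0.0902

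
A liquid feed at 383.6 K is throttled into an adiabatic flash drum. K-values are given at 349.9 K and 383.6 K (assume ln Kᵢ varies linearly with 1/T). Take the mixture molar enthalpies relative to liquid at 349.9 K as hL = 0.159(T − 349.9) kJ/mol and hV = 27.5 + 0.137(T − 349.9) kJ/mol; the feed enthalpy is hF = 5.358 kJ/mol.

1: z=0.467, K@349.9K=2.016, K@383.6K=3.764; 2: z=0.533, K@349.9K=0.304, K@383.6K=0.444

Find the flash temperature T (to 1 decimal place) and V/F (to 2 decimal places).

Adiabatic flash: solve Rachford–Rice at each trial T, then check hF = ψ·hV(T) + (1−ψ)·hL(T).
  T = 349.9 K: K = (2.016, 0.304), RR gives ψ = 0.146, H_out = 4.025 kJ/mol
  T = 383.6 K: K = (3.764, 0.444), RR gives ψ = 0.647, H_out = 22.674 kJ/mol
  T = 366.8 K: K = (2.797, 0.371), RR gives ψ = 0.446, H_out = 14.776 kJ/mol
  T = 358.4 K: K = (2.386, 0.337), RR gives ψ = 0.320, H_out = 10.080 kJ/mol
  T = 354.1 K: K = (2.193, 0.320), RR gives ψ = 0.240, H_out = 7.247 kJ/mol
  T = 352.0 K: K = (2.103, 0.312), RR gives ψ = 0.196, H_out = 5.704 kJ/mol
Linear interpolation between T = 349.9 (H_out = 4.025) and T = 352.0 (H_out = 5.704) on hF = 5.358 gives T ≈ 351.6 K, at which ψ = 0.19.

T = 351.6 K, V/F = 0.19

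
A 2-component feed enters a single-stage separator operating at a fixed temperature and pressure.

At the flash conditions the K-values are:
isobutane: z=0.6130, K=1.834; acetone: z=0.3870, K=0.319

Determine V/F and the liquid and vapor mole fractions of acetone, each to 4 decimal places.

V/F = 0.4361, x_acetone = 0.5505, y_acetone = 0.1756

Rachford–Rice: g(V/F) = Σ zᵢ(Kᵢ−1)/(1+V/F(Kᵢ−1)) = 0.
Feasibility: ΣzᵢKᵢ = 1.2477, Σzᵢ/Kᵢ = 1.5474 — both > 1, two phases present.
Binary case is linear: z₁(K₁−1)(1+V/F(K₂−1)) + z₂(K₂−1)(1+V/F(K₁−1)) = 0
⇒ V/F = [z₁(K₁−1)+z₂(K₂−1)] / [−(K₁−1)(K₂−1)] = 0.24770/0.56795 = 0.4361
Compositions from xᵢ = zᵢ/(1+V/F(Kᵢ−1)), yᵢ = Kᵢxᵢ:
  isobutane: x = 0.4495, y = 0.8244
  acetone: x = 0.5505, y = 0.1756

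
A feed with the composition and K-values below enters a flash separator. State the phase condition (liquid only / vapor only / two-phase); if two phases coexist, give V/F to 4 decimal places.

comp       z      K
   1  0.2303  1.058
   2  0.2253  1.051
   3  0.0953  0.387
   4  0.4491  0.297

liquid only

ΣzᵢKᵢ = 0.6507; Σzᵢ/Kᵢ = 2.1904.
Since ΣzᵢKᵢ < 1 the mixture is below its bubble point — single liquid phase.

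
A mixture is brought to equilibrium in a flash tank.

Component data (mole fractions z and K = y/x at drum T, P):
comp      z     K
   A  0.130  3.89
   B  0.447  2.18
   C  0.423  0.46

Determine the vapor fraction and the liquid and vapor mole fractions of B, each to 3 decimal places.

ψ = 0.773, x_B = 0.234, y_B = 0.510

Let ψ = V/F and solve Σ zᵢ(Kᵢ−1)/(1+ψ(Kᵢ−1)) = 0.
Feasibility: ΣzᵢKᵢ = 1.675, Σzᵢ/Kᵢ = 1.158 — both > 1, two phases present.
Newton iteration, ψ⁰ = 0.5:
  ψ = 0.500: g = 0.1725, g' = -0.659 → ψ = 0.762
  ψ = 0.762: g = 0.0072, g' = -0.634 → ψ = 0.773
Converged at ψ = 0.773.
Compositions from xᵢ = zᵢ/(1+ψ(Kᵢ−1)), yᵢ = Kᵢxᵢ:
  A: x = 0.040, y = 0.156
  B: x = 0.234, y = 0.510
  C: x = 0.726, y = 0.334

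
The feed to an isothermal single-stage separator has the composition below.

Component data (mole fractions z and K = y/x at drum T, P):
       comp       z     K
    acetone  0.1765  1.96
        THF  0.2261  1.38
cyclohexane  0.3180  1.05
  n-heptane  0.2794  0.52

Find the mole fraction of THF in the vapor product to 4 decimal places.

Rachford–Rice: g(ψ) = Σ zᵢ(Kᵢ−1)/(1+ψ(Kᵢ−1)) = 0.
g(0) = ΣzᵢKᵢ − 1 = 0.1371 and g(1) = 1 − Σzᵢ/Kᵢ = -0.0941, so a root lies in (0, 1).
Newton–Raphson from ψ = 0.5:
  ψ = 0.5000: g = 0.02574, g' = -0.2095 → ψ = 0.6228
  ψ = 0.6228: g = -0.00037, g' = -0.2168 → ψ = 0.6211
Converged at ψ = 0.6211.
Compositions from xᵢ = zᵢ/(1+ψ(Kᵢ−1)), yᵢ = Kᵢxᵢ:
  acetone: x = 0.1106, y = 0.2167
  THF: x = 0.1829, y = 0.2524
  cyclohexane: x = 0.3084, y = 0.3238
  n-heptane: x = 0.3981, y = 0.2070

y_THF = 0.2524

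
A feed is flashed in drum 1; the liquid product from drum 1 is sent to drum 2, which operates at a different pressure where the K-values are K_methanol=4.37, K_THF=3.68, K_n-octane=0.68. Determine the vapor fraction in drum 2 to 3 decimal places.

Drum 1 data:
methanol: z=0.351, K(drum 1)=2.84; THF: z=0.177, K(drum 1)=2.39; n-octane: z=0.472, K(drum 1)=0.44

Drum 1:
Material balance + equilibrium reduce to Σ zᵢ(Kᵢ−1)/(1+ψ₁(Kᵢ−1)) = 0.
Feasibility: ΣzᵢKᵢ = 1.628, Σzᵢ/Kᵢ = 1.270 — both > 1, two phases present.
Iterate (Newton) starting at ψ₁ = 0.5:
  ψ₁ = 0.500: g = 0.1144, g' = -0.727 → ψ₁ = 0.657
  ψ₁ = 0.657: g = 0.0025, g' = -0.708 → ψ₁ = 0.661
Converged at ψ₁ = 0.661.
Drum-1 compositions:
  methanol: x = 0.158, y = 0.450
  THF: x = 0.092, y = 0.220
  n-octane: x = 0.749, y = 0.330
Drum-2 feed = drum-1 liquid: z₂ = (0.1584, 0.0922, 0.7494).
Drum 2:
Iterate (Newton) starting at ψ₂ = 0.5:
  ψ₂ = 0.500: g = 0.0190, g' = -0.479 → ψ₂ = 0.540
  ψ₂ = 0.540: g = 0.0006, g' = -0.449 → ψ₂ = 0.541
Converged at ψ₂ = 0.541.
  methanol: x = 0.056, y = 0.245
  THF: x = 0.038, y = 0.139
  n-octane: x = 0.906, y = 0.616

V/F (drum 2) = 0.541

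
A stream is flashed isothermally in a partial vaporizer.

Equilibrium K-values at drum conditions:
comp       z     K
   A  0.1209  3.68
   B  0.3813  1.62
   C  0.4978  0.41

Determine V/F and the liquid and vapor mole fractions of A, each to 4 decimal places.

Rachford–Rice: g(V/F) = Σ zᵢ(Kᵢ−1)/(1+V/F(Kᵢ−1)) = 0.
Feasibility: ΣzᵢKᵢ = 1.2667, Σzᵢ/Kᵢ = 1.4824 — both > 1, two phases present.
Newton iteration, V/F⁰ = 0.3:
  V/F = 0.3000: g = 0.02207, g' = -0.6269 → V/F = 0.3352
  V/F = 0.3352: g = 0.00030, g' = -0.6107 → V/F = 0.3357
Converged at V/F = 0.3357.
Compositions from xᵢ = zᵢ/(1+V/F(Kᵢ−1)), yᵢ = Kᵢxᵢ:
  A: x = 0.0636, y = 0.2342
  B: x = 0.3156, y = 0.5113
  C: x = 0.6207, y = 0.2545

V/F = 0.3357, x_A = 0.0636, y_A = 0.2342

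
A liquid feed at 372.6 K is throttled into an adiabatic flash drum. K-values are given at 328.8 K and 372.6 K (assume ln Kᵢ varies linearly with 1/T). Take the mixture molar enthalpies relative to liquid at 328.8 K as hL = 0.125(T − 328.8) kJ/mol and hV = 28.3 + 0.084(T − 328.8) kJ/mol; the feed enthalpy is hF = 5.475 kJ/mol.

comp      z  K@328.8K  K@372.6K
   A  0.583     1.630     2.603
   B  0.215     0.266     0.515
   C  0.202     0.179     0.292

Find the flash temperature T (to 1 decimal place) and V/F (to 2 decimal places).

Adiabatic flash: solve Rachford–Rice at each trial T, then check hF = ψ·hV(T) + (1−ψ)·hL(T).
  T = 328.8 K: K = (1.630, 0.266, 0.179), RR gives ψ = 0.089, H_out = 2.521 kJ/mol
  T = 372.6 K: K = (2.603, 0.515, 0.292), RR gives ψ = 0.699, H_out = 23.996 kJ/mol
  T = 350.7 K: K = (2.090, 0.378, 0.232), RR gives ψ = 0.455, H_out = 15.200 kJ/mol
  T = 339.8 K: K = (1.854, 0.319, 0.205), RR gives ψ = 0.302, H_out = 9.794 kJ/mol
  T = 334.3 K: K = (1.740, 0.292, 0.192), RR gives ψ = 0.207, H_out = 6.487 kJ/mol
  T = 331.6 K: K = (1.686, 0.279, 0.185), RR gives ψ = 0.152, H_out = 4.641 kJ/mol
  T = 333.0 K: K = (1.714, 0.286, 0.189), RR gives ψ = 0.181, H_out = 5.620 kJ/mol
Linear interpolation between T = 331.6 (H_out = 4.641) and T = 333.0 (H_out = 5.620) on hF = 5.475 gives T ≈ 332.8 K, at which ψ = 0.18.

T = 332.8 K, V/F = 0.18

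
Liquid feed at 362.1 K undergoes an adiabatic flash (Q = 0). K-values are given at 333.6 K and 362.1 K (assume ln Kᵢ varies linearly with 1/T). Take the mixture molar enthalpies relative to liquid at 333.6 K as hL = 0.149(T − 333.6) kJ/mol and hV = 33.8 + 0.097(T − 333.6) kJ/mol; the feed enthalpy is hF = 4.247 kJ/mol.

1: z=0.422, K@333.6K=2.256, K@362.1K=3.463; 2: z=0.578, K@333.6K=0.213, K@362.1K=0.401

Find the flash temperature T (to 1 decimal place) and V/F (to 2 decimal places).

T = 336.0 K, V/F = 0.12

Adiabatic flash: solve Rachford–Rice at each trial T, then check hF = ψ·hV(T) + (1−ψ)·hL(T).
  T = 333.6 K: K = (2.256, 0.213), RR gives ψ = 0.076, H_out = 2.570 kJ/mol
  T = 362.1 K: K = (3.463, 0.401), RR gives ψ = 0.470, H_out = 19.431 kJ/mol
  T = 347.9 K: K = (2.822, 0.296), RR gives ψ = 0.283, H_out = 11.469 kJ/mol
  T = 340.8 K: K = (2.531, 0.252), RR gives ψ = 0.187, H_out = 7.322 kJ/mol
  T = 337.2 K: K = (2.391, 0.232), RR gives ψ = 0.134, H_out = 5.041 kJ/mol
  T = 335.4 K: K = (2.323, 0.222), RR gives ψ = 0.106, H_out = 3.833 kJ/mol
Linear interpolation between T = 335.4 (H_out = 3.833) and T = 337.2 (H_out = 5.041) on hF = 4.247 gives T ≈ 336.0 K, at which ψ = 0.12.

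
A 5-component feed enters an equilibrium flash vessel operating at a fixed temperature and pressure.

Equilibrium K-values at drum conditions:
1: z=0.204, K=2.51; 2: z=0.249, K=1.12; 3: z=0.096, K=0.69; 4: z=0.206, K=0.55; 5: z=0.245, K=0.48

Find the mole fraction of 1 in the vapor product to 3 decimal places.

y_1 = 0.404

Let β = V/F and solve Σ zᵢ(Kᵢ−1)/(1+β(Kᵢ−1)) = 0.
g(0) = ΣzᵢKᵢ − 1 = 0.088 and g(1) = 1 − Σzᵢ/Kᵢ = -0.328, so a root lies in (0, 1).
Iterate (Newton) starting at β = 0.5:
  β = 0.500: g = -0.1233, g' = -0.358 → β = 0.155
  β = 0.155: g = 0.0094, g' = -0.446 → β = 0.176
  β = 0.176: g = 0.0001, g' = -0.433 → β = 0.177
Converged at β = 0.177.
Compositions from xᵢ = zᵢ/(1+β(Kᵢ−1)), yᵢ = Kᵢxᵢ:
  1: x = 0.161, y = 0.404
  2: x = 0.244, y = 0.273
  3: x = 0.102, y = 0.070
  4: x = 0.224, y = 0.123
  5: x = 0.270, y = 0.129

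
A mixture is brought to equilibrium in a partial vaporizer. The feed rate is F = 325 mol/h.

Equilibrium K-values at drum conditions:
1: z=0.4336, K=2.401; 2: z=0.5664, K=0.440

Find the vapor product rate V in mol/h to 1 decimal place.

V = 120.3 mol/h

Let β = V/F and solve Σ zᵢ(Kᵢ−1)/(1+β(Kᵢ−1)) = 0.
g(0) = ΣzᵢKᵢ − 1 = 0.2903 and g(1) = 1 − Σzᵢ/Kᵢ = -0.4679, so a root lies in (0, 1).
Binary case is linear: z₁(K₁−1)(1+β(K₂−1)) + z₂(K₂−1)(1+β(K₁−1)) = 0
⇒ β = [z₁(K₁−1)+z₂(K₂−1)] / [−(K₁−1)(K₂−1)] = 0.29029/0.78456 = 0.3700
Then V = β·F = 0.3700·325 = 120.3 mol/h and L = F − V = 204.7 mol/h.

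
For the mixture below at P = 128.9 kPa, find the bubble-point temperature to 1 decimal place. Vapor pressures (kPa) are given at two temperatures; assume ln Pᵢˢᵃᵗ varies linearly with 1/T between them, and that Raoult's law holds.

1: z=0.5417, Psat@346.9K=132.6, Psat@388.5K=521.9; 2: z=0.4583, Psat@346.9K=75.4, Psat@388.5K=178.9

Bubble-point temperature: ΣzᵢPᵢˢᵃᵗ(T) = P. Interpolate ln Pᵢˢᵃᵗ = aᵢ + bᵢ/T.
  T = 346.9 K: ΣzᵢPᵢˢᵃᵗ = 106.39 kPa
  T = 388.5 K: ΣzᵢPᵢˢᵃᵗ = 364.70 kPa
  T = 367.7 K: ΣzᵢPᵢˢᵃᵗ = 202.68 kPa
  T = 357.3 K: ΣzᵢPᵢˢᵃᵗ = 147.95 kPa
  T = 352.1 K: ΣzᵢPᵢˢᵃᵗ = 125.70 kPa
  T = 354.7 K: ΣzᵢPᵢˢᵃᵗ = 136.44 kPa
Interpolating between 352.1 K and 354.7 K gives T ≈ 352.9 K.

T = 352.9 K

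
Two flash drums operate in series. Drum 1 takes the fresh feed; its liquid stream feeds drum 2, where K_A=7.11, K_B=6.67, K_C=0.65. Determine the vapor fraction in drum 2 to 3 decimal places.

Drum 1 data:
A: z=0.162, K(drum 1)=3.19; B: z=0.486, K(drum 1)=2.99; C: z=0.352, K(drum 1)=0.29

V/F (drum 2) = 0.610

Drum 1:
Material balance + equilibrium reduce to Σ zᵢ(Kᵢ−1)/(1+ψ₁(Kᵢ−1)) = 0.
Feasibility: ΣzᵢKᵢ = 2.072, Σzᵢ/Kᵢ = 1.427 — both > 1, two phases present.
Newton–Raphson from ψ₁ = 0.5:
  ψ₁ = 0.500: g = 0.2667, g' = -1.087 → ψ₁ = 0.745
  ψ₁ = 0.745: g = -0.0065, g' = -1.225 → ψ₁ = 0.740
Converged at ψ₁ = 0.740.
Drum-1 compositions:
  A: x = 0.062, y = 0.197
  B: x = 0.197, y = 0.588
  C: x = 0.742, y = 0.215
Drum-2 feed = drum-1 liquid: z₂ = (0.0618, 0.1966, 0.7416).
Drum 2:
Material balance + equilibrium reduce to Σ zᵢ(Kᵢ−1)/(1+ψ₂(Kᵢ−1)) = 0.
Check two-phase: ΣzᵢKᵢ = 2.233 > 1 and Σzᵢ/Kᵢ = 1.179 > 1, so g(0) = 1.233 > 0 and g(1) = -0.179 < 0.
Newton iteration, ψ₂⁰ = 0.35:
  ψ₂ = 0.350: g = 0.1980, g' = -1.062 → ψ₂ = 0.536
  ψ₂ = 0.536: g = 0.0445, g' = -0.651 → ψ₂ = 0.605
  ψ₂ = 0.605: g = 0.0028, g' = -0.573 → ψ₂ = 0.610
Converged at ψ₂ = 0.610.
  A: x = 0.013, y = 0.093
  B: x = 0.044, y = 0.294
  C: x = 0.943, y = 0.613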